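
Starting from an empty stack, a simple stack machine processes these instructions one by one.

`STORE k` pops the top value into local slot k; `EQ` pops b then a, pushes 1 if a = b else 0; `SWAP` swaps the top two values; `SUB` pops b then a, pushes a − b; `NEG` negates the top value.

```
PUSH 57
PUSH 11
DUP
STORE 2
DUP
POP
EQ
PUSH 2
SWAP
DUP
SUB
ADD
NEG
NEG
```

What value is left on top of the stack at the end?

PUSH 57 : 57
PUSH 11 : 57 11
DUP     : 57 11 11
STORE 2 : 57 11
DUP     : 57 11 11
POP     : 57 11
EQ      : 0
PUSH 2  : 0 2
SWAP    : 2 0
DUP     : 2 0 0
SUB     : 2 0
ADD     : 2
NEG     : -2
NEG     : 2

2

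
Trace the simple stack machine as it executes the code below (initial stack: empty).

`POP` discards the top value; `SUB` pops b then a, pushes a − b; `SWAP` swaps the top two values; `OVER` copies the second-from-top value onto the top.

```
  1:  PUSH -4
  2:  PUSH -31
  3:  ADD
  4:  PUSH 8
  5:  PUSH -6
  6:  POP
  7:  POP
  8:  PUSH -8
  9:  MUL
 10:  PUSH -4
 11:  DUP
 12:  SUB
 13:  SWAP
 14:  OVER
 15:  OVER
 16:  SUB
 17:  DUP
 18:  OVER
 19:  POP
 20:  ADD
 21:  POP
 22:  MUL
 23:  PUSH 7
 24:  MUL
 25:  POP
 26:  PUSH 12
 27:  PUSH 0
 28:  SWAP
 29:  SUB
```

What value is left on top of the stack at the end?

-12

PUSH -4  -> [-4]
PUSH -31 -> [-4, -31]
ADD      -> [-35]
PUSH 8   -> [-35, 8]
PUSH -6  -> [-35, 8, -6]
POP      -> [-35, 8]
POP      -> [-35]
PUSH -8  -> [-35, -8]
MUL      -> [280]
PUSH -4  -> [280, -4]
DUP      -> [280, -4, -4]
SUB      -> [280, 0]
SWAP     -> [0, 280]
OVER     -> [0, 280, 0]
OVER     -> [0, 280, 0, 280]
SUB      -> [0, 280, -280]
DUP      -> [0, 280, -280, -280]
OVER     -> [0, 280, -280, -280, -280]
POP      -> [0, 280, -280, -280]
ADD      -> [0, 280, -560]
POP      -> [0, 280]
MUL      -> [0]
PUSH 7   -> [0, 7]
MUL      -> [0]
POP      -> []
PUSH 12  -> [12]
PUSH 0   -> [12, 0]
SWAP     -> [0, 12]
SUB      -> [-12]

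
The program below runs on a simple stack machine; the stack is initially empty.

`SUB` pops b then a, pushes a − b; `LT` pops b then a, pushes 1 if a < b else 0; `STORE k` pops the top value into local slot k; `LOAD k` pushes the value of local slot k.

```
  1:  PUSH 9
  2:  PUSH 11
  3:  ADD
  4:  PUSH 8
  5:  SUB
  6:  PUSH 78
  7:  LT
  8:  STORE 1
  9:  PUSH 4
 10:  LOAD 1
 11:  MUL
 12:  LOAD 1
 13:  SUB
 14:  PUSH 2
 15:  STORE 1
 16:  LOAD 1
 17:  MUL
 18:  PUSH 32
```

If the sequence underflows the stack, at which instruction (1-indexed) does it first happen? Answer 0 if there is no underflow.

PUSH 9  → [9]
PUSH 11 → [9, 11]
ADD     → [20]
PUSH 8  → [20, 8]
SUB     → [12]
PUSH 78 → [12, 78]
LT      → [1]
STORE 1 → []
PUSH 4  → [4]
LOAD 1  → [4, 1]
MUL     → [4]
LOAD 1  → [4, 1]
SUB     → [3]
PUSH 2  → [3, 2]
STORE 1 → [3]
LOAD 1  → [3, 2]
MUL     → [6]
PUSH 32 → [6, 32]

0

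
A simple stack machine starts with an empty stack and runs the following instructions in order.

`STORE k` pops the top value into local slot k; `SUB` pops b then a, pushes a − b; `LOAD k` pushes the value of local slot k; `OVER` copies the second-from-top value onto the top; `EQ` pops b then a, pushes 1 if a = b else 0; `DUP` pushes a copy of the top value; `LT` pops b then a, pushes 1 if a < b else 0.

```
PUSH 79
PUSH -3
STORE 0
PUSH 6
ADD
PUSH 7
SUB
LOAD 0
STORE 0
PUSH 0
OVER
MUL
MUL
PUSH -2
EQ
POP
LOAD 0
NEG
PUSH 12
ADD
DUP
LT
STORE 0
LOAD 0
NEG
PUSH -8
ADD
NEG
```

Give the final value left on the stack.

8

PUSH 79  79
PUSH -3  79 -3
STORE 0  79
PUSH 6   79 6
ADD      85
PUSH 7   85 7
SUB      78
LOAD 0   78 -3
STORE 0  78
PUSH 0   78 0
OVER     78 0 78
MUL      78 0
MUL      0
PUSH -2  0 -2
EQ       0
POP      (empty)
LOAD 0   -3
NEG      3
PUSH 12  3 12
ADD      15
DUP      15 15
LT       0
STORE 0  (empty)
LOAD 0   0
NEG      0
PUSH -8  0 -8
ADD      -8
NEG      8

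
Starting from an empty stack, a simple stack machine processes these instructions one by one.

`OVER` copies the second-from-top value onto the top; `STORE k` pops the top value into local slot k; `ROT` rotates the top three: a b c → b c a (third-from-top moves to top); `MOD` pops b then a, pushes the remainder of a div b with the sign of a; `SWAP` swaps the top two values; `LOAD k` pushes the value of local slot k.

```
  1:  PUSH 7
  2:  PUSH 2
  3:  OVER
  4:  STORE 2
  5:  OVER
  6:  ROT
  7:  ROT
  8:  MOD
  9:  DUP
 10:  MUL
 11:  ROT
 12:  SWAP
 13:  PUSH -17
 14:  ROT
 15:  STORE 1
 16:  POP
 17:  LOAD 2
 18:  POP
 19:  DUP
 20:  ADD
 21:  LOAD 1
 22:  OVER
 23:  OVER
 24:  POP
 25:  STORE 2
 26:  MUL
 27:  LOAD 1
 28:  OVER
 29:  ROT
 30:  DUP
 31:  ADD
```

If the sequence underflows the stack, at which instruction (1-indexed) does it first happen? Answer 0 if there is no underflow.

PUSH 7  : 7
PUSH 2  : 7 2
OVER    : 7 2 7
STORE 2 : 7 2
OVER    : 7 2 7
ROT     : 2 7 7
ROT     : 7 7 2
MOD     : 7 1
DUP     : 7 1 1
MUL     : 7 1
ROT  — needs 3 operands, stack has 2 → underflow

11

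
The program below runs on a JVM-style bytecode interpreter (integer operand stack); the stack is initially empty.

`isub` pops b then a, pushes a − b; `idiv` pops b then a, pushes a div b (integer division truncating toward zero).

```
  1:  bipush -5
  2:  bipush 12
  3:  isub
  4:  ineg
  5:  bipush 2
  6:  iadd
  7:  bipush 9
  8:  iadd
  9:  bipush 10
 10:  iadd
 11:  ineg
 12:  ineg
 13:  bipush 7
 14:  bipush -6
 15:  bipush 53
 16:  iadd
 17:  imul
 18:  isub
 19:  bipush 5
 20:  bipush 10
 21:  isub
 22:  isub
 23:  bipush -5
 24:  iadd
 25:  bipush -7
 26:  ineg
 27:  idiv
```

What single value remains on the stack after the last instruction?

bipush -5 → [-5]
bipush 12 → [-5, 12]
isub      → [-17]
ineg      → [17]
bipush 2  → [17, 2]
iadd      → [19]
bipush 9  → [19, 9]
iadd      → [28]
bipush 10 → [28, 10]
iadd      → [38]
ineg      → [-38]
ineg      → [38]
bipush 7  → [38, 7]
bipush -6 → [38, 7, -6]
bipush 53 → [38, 7, -6, 53]
iadd      → [38, 7, 47]
imul      → [38, 329]
isub      → [-291]
bipush 5  → [-291, 5]
bipush 10 → [-291, 5, 10]
isub      → [-291, -5]
isub      → [-286]
bipush -5 → [-286, -5]
iadd      → [-291]
bipush -7 → [-291, -7]
ineg      → [-291, 7]
idiv      → [-41]

-41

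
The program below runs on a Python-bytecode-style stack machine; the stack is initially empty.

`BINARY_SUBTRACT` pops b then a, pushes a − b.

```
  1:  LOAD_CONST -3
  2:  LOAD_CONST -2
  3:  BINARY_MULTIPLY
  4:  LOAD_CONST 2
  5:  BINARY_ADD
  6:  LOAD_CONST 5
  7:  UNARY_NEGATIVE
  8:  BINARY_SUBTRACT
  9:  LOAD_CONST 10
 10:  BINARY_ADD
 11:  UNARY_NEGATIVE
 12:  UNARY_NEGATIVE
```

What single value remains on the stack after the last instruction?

LOAD_CONST -3   : -3
LOAD_CONST -2   : -3 -2
BINARY_MULTIPLY : 6
LOAD_CONST 2    : 6 2
BINARY_ADD      : 8
LOAD_CONST 5    : 8 5
UNARY_NEGATIVE  : 8 -5
BINARY_SUBTRACT : 13
LOAD_CONST 10   : 13 10
BINARY_ADD      : 23
UNARY_NEGATIVE  : -23
UNARY_NEGATIVE  : 23

23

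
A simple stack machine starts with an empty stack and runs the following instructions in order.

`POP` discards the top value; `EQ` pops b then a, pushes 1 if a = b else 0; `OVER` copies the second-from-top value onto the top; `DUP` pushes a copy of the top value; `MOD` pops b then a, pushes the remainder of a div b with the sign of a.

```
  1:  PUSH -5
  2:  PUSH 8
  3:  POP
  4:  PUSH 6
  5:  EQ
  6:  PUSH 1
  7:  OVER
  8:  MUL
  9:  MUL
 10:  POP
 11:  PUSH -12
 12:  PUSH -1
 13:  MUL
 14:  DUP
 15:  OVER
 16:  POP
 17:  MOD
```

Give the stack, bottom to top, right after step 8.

[0, 0]

PUSH -5 : [-5]
PUSH 8  : [-5, 8]
POP     : [-5]
PUSH 6  : [-5, 6]
EQ      : [0]
PUSH 1  : [0, 1]
OVER    : [0, 1, 0]
MUL     : [0, 0]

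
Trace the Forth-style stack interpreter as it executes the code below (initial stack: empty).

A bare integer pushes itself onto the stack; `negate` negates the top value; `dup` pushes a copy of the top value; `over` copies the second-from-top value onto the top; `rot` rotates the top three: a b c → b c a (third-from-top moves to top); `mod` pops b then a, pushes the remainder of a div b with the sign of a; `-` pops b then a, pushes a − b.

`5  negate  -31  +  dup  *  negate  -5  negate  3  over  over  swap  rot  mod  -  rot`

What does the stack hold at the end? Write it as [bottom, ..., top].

5      → 5
negate → -5
-31    → -5 -31
+      → -36
dup    → -36 -36
*      → 1296
negate → -1296
-5     → -1296 -5
negate → -1296 5
3      → -1296 5 3
over   → -1296 5 3 5
over   → -1296 5 3 5 3
swap   → -1296 5 3 3 5
rot    → -1296 5 3 5 3
mod    → -1296 5 3 2
-      → -1296 5 1
rot    → 5 1 -1296

[5, 1, -1296]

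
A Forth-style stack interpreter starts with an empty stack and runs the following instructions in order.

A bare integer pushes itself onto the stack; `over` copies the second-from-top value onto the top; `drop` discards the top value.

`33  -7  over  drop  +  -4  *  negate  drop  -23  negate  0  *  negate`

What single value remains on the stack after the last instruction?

0

33     → [33]
-7     → [33, -7]
over   → [33, -7, 33]
drop   → [33, -7]
+      → [26]
-4     → [26, -4]
*      → [-104]
negate → [104]
drop   → []
-23    → [-23]
negate → [23]
0      → [23, 0]
*      → [0]
negate → [0]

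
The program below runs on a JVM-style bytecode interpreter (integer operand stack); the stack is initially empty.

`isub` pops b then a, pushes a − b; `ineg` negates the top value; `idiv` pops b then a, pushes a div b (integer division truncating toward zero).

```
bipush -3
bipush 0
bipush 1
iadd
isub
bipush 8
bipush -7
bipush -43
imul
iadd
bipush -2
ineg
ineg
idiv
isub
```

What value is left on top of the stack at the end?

150

bipush -3  → -3
bipush 0   → -3 0
bipush 1   → -3 0 1
iadd       → -3 1
isub       → -4
bipush 8   → -4 8
bipush -7  → -4 8 -7
bipush -43 → -4 8 -7 -43
imul       → -4 8 301
iadd       → -4 309
bipush -2  → -4 309 -2
ineg       → -4 309 2
ineg       → -4 309 -2
idiv       → -4 -154
isub       → 150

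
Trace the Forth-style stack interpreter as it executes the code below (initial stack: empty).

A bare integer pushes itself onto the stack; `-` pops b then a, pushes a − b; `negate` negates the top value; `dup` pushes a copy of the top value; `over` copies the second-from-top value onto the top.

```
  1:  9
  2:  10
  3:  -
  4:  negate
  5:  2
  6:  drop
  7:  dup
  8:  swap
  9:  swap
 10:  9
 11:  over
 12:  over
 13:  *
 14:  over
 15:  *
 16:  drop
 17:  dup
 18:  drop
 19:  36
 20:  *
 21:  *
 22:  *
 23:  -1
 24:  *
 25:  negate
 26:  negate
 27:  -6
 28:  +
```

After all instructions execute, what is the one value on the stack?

9      -> [9]
10     -> [9, 10]
-      -> [-1]
negate -> [1]
2      -> [1, 2]
drop   -> [1]
dup    -> [1, 1]
swap   -> [1, 1]
swap   -> [1, 1]
9      -> [1, 1, 9]
over   -> [1, 1, 9, 1]
over   -> [1, 1, 9, 1, 9]
*      -> [1, 1, 9, 9]
over   -> [1, 1, 9, 9, 9]
*      -> [1, 1, 9, 81]
drop   -> [1, 1, 9]
dup    -> [1, 1, 9, 9]
drop   -> [1, 1, 9]
36     -> [1, 1, 9, 36]
*      -> [1, 1, 324]
*      -> [1, 324]
*      -> [324]
-1     -> [324, -1]
*      -> [-324]
negate -> [324]
negate -> [-324]
-6     -> [-324, -6]
+      -> [-330]

-330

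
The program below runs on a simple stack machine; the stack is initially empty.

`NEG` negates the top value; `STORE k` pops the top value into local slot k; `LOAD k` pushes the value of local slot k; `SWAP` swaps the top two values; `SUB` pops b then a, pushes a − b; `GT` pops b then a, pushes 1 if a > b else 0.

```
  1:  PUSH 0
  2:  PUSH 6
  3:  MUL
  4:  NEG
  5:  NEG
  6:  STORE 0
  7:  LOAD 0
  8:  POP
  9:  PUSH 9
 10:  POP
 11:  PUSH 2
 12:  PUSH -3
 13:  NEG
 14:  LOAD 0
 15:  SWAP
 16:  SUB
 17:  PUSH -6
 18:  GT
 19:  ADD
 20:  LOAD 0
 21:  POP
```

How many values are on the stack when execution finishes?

1

PUSH 0  → [0]
PUSH 6  → [0, 6]
MUL     → [0]
NEG     → [0]
NEG     → [0]
STORE 0 → []
LOAD 0  → [0]
POP     → []
PUSH 9  → [9]
POP     → []
PUSH 2  → [2]
PUSH -3 → [2, -3]
NEG     → [2, 3]
LOAD 0  → [2, 3, 0]
SWAP    → [2, 0, 3]
SUB     → [2, -3]
PUSH -6 → [2, -3, -6]
GT      → [2, 1]
ADD     → [3]
LOAD 0  → [3, 0]
POP     → [3]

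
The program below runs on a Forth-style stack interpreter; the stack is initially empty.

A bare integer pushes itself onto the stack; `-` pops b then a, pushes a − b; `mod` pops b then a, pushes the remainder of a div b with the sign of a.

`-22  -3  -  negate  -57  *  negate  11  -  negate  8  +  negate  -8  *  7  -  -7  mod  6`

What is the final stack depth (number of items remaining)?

-22     [-22]
-3      [-22, -3]
-       [-19]
negate  [19]
-57     [19, -57]
*       [-1083]
negate  [1083]
11      [1083, 11]
-       [1072]
negate  [-1072]
8       [-1072, 8]
+       [-1064]
negate  [1064]
-8      [1064, -8]
*       [-8512]
7       [-8512, 7]
-       [-8519]
-7      [-8519, -7]
mod     [0]
6       [0, 6]

2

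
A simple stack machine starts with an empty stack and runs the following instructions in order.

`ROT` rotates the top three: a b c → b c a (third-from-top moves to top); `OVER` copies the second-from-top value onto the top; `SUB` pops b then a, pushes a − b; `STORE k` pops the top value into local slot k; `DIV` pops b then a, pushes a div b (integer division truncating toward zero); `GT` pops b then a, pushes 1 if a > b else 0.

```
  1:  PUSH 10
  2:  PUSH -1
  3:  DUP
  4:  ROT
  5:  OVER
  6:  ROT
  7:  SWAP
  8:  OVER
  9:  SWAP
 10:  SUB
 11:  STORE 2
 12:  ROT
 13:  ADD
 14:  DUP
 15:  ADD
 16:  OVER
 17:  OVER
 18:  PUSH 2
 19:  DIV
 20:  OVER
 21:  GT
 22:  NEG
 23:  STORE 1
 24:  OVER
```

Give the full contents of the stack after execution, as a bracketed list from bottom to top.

PUSH 10 : [10]
PUSH -1 : [10, -1]
DUP     : [10, -1, -1]
ROT     : [-1, -1, 10]
OVER    : [-1, -1, 10, -1]
ROT     : [-1, 10, -1, -1]
SWAP    : [-1, 10, -1, -1]
OVER    : [-1, 10, -1, -1, -1]
SWAP    : [-1, 10, -1, -1, -1]
SUB     : [-1, 10, -1, 0]
STORE 2 : [-1, 10, -1]
ROT     : [10, -1, -1]
ADD     : [10, -2]
DUP     : [10, -2, -2]
ADD     : [10, -4]
OVER    : [10, -4, 10]
OVER    : [10, -4, 10, -4]
PUSH 2  : [10, -4, 10, -4, 2]
DIV     : [10, -4, 10, -2]
OVER    : [10, -4, 10, -2, 10]
GT      : [10, -4, 10, 0]
NEG     : [10, -4, 10, 0]
STORE 1 : [10, -4, 10]
OVER    : [10, -4, 10, -4]

[10, -4, 10, -4]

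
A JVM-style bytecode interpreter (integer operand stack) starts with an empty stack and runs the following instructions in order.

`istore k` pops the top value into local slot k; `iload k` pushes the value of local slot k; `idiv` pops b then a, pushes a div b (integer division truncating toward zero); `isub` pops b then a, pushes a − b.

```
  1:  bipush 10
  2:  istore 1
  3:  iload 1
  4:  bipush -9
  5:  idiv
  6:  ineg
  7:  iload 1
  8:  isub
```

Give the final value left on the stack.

bipush 10 : 10
istore 1  : (empty)
iload 1   : 10
bipush -9 : 10 -9
idiv      : -1
ineg      : 1
iload 1   : 1 10
isub      : -9

-9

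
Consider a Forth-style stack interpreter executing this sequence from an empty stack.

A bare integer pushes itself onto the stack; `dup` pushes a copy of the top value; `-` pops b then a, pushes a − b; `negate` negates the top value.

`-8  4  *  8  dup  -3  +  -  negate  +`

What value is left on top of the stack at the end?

-35

-8     -> -8
4      -> -8 4
*      -> -32
8      -> -32 8
dup    -> -32 8 8
-3     -> -32 8 8 -3
+      -> -32 8 5
-      -> -32 3
negate -> -32 -3
+      -> -35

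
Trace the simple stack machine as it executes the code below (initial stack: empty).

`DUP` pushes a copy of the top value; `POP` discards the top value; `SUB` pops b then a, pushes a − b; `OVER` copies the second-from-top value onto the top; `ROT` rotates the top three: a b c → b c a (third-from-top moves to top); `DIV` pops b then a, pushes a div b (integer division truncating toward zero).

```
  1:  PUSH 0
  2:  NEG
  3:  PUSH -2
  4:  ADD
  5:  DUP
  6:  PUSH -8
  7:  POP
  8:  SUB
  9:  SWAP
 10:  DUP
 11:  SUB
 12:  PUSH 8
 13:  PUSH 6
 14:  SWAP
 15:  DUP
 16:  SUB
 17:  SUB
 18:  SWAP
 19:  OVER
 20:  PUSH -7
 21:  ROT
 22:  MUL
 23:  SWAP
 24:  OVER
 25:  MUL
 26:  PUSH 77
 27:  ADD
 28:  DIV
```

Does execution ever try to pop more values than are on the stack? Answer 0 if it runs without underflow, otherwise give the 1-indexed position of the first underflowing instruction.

9

PUSH 0  : 0
NEG     : 0
PUSH -2 : 0 -2
ADD     : -2
DUP     : -2 -2
PUSH -8 : -2 -2 -8
POP     : -2 -2
SUB     : 0
SWAP  — needs 2 operands, stack has 1 → underflow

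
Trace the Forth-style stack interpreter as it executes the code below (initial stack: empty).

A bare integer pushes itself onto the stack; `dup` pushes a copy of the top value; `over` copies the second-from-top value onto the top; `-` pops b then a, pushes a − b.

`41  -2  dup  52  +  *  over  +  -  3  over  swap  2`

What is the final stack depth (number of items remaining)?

41   -> [41]
-2   -> [41, -2]
dup  -> [41, -2, -2]
52   -> [41, -2, -2, 52]
+    -> [41, -2, 50]
*    -> [41, -100]
over -> [41, -100, 41]
+    -> [41, -59]
-    -> [100]
3    -> [100, 3]
over -> [100, 3, 100]
swap -> [100, 100, 3]
2    -> [100, 100, 3, 2]

4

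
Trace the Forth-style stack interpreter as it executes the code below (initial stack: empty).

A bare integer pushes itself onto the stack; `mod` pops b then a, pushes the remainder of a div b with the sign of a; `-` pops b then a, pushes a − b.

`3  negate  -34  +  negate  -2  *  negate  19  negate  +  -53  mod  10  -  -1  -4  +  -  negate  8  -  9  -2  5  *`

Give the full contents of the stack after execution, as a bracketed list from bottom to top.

[-5, 9, -10]

3      → [3]
negate → [-3]
-34    → [-3, -34]
+      → [-37]
negate → [37]
-2     → [37, -2]
*      → [-74]
negate → [74]
19     → [74, 19]
negate → [74, -19]
+      → [55]
-53    → [55, -53]
mod    → [2]
10     → [2, 10]
-      → [-8]
-1     → [-8, -1]
-4     → [-8, -1, -4]
+      → [-8, -5]
-      → [-3]
negate → [3]
8      → [3, 8]
-      → [-5]
9      → [-5, 9]
-2     → [-5, 9, -2]
5      → [-5, 9, -2, 5]
*      → [-5, 9, -10]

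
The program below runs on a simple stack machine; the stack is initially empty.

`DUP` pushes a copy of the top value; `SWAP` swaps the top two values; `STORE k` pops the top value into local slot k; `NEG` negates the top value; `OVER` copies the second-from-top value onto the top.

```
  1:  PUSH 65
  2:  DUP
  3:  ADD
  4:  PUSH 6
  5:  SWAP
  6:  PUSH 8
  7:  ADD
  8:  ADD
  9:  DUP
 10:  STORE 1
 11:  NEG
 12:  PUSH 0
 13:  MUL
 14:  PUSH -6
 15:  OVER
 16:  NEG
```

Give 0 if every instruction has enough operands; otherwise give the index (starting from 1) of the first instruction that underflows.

0

PUSH 65  [65]
DUP      [65, 65]
ADD      [130]
PUSH 6   [130, 6]
SWAP     [6, 130]
PUSH 8   [6, 130, 8]
ADD      [6, 138]
ADD      [144]
DUP      [144, 144]
STORE 1  [144]
NEG      [-144]
PUSH 0   [-144, 0]
MUL      [0]
PUSH -6  [0, -6]
OVER     [0, -6, 0]
NEG      [0, -6, 0]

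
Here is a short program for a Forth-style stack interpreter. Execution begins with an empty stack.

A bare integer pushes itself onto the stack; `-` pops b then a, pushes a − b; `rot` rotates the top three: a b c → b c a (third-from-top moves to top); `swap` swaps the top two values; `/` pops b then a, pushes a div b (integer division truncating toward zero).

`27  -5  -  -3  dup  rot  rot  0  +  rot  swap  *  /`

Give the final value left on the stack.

3

27   → [27]
-5   → [27, -5]
-    → [32]
-3   → [32, -3]
dup  → [32, -3, -3]
rot  → [-3, -3, 32]
rot  → [-3, 32, -3]
0    → [-3, 32, -3, 0]
+    → [-3, 32, -3]
rot  → [32, -3, -3]
swap → [32, -3, -3]
*    → [32, 9]
/    → [3]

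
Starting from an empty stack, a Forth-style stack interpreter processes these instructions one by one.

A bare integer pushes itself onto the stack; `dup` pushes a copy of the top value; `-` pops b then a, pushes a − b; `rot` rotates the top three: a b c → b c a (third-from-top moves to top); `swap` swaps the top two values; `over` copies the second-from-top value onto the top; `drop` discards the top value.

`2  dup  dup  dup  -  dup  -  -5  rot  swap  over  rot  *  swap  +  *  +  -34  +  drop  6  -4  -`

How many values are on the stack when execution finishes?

1

2    → 2
dup  → 2 2
dup  → 2 2 2
dup  → 2 2 2 2
-    → 2 2 0
dup  → 2 2 0 0
-    → 2 2 0
-5   → 2 2 0 -5
rot  → 2 0 -5 2
swap → 2 0 2 -5
over → 2 0 2 -5 2
rot  → 2 0 -5 2 2
*    → 2 0 -5 4
swap → 2 0 4 -5
+    → 2 0 -1
*    → 2 0
+    → 2
-34  → 2 -34
+    → -32
drop → (empty)
6    → 6
-4   → 6 -4
-    → 10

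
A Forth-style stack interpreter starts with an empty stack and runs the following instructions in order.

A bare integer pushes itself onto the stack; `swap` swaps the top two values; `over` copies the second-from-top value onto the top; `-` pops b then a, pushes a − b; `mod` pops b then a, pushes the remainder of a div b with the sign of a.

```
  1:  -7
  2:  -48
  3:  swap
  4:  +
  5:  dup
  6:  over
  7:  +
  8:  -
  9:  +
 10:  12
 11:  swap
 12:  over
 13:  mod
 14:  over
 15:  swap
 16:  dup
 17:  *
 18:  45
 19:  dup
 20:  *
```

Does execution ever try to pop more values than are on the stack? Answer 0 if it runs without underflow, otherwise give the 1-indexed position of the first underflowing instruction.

9

-7   : [-7]
-48  : [-7, -48]
swap : [-48, -7]
+    : [-55]
dup  : [-55, -55]
over : [-55, -55, -55]
+    : [-55, -110]
-    : [55]
+  — needs 2 operands, stack has 1 → underflow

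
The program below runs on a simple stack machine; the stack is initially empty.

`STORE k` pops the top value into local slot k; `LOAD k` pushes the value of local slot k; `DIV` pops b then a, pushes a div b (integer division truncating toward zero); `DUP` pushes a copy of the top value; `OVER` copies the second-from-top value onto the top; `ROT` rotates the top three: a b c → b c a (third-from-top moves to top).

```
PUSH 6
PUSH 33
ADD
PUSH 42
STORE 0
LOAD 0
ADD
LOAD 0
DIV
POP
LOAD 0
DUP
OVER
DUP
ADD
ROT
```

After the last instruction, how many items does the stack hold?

3

PUSH 6  : 6
PUSH 33 : 6 33
ADD     : 39
PUSH 42 : 39 42
STORE 0 : 39
LOAD 0  : 39 42
ADD     : 81
LOAD 0  : 81 42
DIV     : 1
POP     : (empty)
LOAD 0  : 42
DUP     : 42 42
OVER    : 42 42 42
DUP     : 42 42 42 42
ADD     : 42 42 84
ROT     : 42 84 42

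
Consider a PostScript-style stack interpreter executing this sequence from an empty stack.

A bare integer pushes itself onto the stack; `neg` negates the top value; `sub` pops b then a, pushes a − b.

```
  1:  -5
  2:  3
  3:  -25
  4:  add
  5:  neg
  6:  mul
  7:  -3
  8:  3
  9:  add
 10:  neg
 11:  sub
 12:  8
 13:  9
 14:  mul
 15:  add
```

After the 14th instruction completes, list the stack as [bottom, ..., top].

[-110, 72]

-5  : -5
3   : -5 3
-25 : -5 3 -25
add : -5 -22
neg : -5 22
mul : -110
-3  : -110 -3
3   : -110 -3 3
add : -110 0
neg : -110 0
sub : -110
8   : -110 8
9   : -110 8 9
mul : -110 72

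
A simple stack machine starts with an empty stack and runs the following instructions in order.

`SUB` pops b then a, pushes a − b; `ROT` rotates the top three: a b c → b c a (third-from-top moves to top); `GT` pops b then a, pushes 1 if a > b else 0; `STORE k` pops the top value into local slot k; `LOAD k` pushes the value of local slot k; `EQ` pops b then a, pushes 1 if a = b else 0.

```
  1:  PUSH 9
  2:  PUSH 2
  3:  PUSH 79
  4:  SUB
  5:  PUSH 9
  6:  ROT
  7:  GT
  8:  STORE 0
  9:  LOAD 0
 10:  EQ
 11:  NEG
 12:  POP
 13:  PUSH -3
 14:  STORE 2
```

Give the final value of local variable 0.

PUSH 9  → [9]
PUSH 2  → [9, 2]
PUSH 79 → [9, 2, 79]
SUB     → [9, -77]
PUSH 9  → [9, -77, 9]
ROT     → [-77, 9, 9]
GT      → [-77, 0]
STORE 0 → [-77]
LOAD 0  → [-77, 0]
EQ      → [0]
NEG     → [0]
POP     → []
PUSH -3 → [-3]
STORE 2 → []

0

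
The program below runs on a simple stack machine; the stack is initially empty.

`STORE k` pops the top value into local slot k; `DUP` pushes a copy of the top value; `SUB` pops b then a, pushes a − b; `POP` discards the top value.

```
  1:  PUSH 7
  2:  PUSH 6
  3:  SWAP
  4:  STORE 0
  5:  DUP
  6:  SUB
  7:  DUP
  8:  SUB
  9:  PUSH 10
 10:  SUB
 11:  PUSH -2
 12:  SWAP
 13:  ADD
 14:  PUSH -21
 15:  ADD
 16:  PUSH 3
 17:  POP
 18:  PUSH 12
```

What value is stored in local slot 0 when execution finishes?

7

PUSH 7   → [7]
PUSH 6   → [7, 6]
SWAP     → [6, 7]
STORE 0  → [6]
DUP      → [6, 6]
SUB      → [0]
DUP      → [0, 0]
SUB      → [0]
PUSH 10  → [0, 10]
SUB      → [-10]
PUSH -2  → [-10, -2]
SWAP     → [-2, -10]
ADD      → [-12]
PUSH -21 → [-12, -21]
ADD      → [-33]
PUSH 3   → [-33, 3]
POP      → [-33]
PUSH 12  → [-33, 12]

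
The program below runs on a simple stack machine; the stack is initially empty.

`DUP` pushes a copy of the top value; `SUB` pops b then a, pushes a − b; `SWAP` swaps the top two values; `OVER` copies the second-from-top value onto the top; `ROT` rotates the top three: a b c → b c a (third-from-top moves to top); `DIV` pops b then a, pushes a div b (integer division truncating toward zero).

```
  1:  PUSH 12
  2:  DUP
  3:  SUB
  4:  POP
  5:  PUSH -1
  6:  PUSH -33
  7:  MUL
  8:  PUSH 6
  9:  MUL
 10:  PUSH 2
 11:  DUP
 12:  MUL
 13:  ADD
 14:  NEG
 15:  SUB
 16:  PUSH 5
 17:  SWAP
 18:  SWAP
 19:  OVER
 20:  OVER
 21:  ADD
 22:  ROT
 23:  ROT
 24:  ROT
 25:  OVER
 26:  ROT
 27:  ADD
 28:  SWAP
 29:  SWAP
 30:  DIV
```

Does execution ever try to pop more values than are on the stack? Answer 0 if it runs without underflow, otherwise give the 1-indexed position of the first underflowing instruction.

PUSH 12  → 12
DUP      → 12 12
SUB      → 0
POP      → (empty)
PUSH -1  → -1
PUSH -33 → -1 -33
MUL      → 33
PUSH 6   → 33 6
MUL      → 198
PUSH 2   → 198 2
DUP      → 198 2 2
MUL      → 198 4
ADD      → 202
NEG      → -202
SUB  — needs 2 operands, stack has 1 → underflow

15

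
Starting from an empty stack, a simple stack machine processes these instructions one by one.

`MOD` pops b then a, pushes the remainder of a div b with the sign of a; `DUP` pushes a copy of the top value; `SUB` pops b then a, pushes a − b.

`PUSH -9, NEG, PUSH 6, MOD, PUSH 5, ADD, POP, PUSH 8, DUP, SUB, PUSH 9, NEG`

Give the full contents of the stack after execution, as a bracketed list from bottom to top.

[0, -9]

PUSH -9  [-9]
NEG      [9]
PUSH 6   [9, 6]
MOD      [3]
PUSH 5   [3, 5]
ADD      [8]
POP      []
PUSH 8   [8]
DUP      [8, 8]
SUB      [0]
PUSH 9   [0, 9]
NEG      [0, -9]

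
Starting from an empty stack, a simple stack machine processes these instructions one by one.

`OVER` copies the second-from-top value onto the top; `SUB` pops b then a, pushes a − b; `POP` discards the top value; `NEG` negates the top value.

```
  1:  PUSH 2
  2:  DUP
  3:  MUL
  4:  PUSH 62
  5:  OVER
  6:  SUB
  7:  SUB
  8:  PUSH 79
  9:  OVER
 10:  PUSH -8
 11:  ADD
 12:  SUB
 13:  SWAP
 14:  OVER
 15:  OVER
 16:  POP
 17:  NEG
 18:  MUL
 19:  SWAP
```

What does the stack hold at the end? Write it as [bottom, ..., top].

[7614, 141]

PUSH 2  → [2]
DUP     → [2, 2]
MUL     → [4]
PUSH 62 → [4, 62]
OVER    → [4, 62, 4]
SUB     → [4, 58]
SUB     → [-54]
PUSH 79 → [-54, 79]
OVER    → [-54, 79, -54]
PUSH -8 → [-54, 79, -54, -8]
ADD     → [-54, 79, -62]
SUB     → [-54, 141]
SWAP    → [141, -54]
OVER    → [141, -54, 141]
OVER    → [141, -54, 141, -54]
POP     → [141, -54, 141]
NEG     → [141, -54, -141]
MUL     → [141, 7614]
SWAP    → [7614, 141]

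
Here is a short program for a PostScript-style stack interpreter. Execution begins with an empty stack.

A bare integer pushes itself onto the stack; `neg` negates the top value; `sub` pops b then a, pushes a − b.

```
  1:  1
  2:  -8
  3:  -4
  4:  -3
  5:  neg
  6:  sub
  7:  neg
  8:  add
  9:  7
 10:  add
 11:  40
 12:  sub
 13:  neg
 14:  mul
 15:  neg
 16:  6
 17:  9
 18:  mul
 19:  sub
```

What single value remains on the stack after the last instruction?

-88

1   -> [1]
-8  -> [1, -8]
-4  -> [1, -8, -4]
-3  -> [1, -8, -4, -3]
neg -> [1, -8, -4, 3]
sub -> [1, -8, -7]
neg -> [1, -8, 7]
add -> [1, -1]
7   -> [1, -1, 7]
add -> [1, 6]
40  -> [1, 6, 40]
sub -> [1, -34]
neg -> [1, 34]
mul -> [34]
neg -> [-34]
6   -> [-34, 6]
9   -> [-34, 6, 9]
mul -> [-34, 54]
sub -> [-88]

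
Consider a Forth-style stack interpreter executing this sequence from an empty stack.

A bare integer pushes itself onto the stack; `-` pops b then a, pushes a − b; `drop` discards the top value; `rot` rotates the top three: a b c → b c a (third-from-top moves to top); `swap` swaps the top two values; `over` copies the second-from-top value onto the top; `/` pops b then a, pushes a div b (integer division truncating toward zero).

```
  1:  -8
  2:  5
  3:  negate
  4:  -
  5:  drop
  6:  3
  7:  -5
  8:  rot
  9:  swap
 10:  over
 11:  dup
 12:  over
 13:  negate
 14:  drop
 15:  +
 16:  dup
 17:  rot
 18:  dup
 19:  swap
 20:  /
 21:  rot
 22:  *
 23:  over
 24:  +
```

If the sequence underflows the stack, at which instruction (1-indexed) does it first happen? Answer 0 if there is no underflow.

8

-8     → -8
5      → -8 5
negate → -8 -5
-      → -3
drop   → (empty)
3      → 3
-5     → 3 -5
rot  — needs 3 operands, stack has 2 → underflow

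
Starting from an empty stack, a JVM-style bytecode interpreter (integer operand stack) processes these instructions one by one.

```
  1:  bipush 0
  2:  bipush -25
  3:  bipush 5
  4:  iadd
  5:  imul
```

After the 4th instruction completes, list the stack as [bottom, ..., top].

[0, -20]

bipush 0   -> 0
bipush -25 -> 0 -25
bipush 5   -> 0 -25 5
iadd       -> 0 -20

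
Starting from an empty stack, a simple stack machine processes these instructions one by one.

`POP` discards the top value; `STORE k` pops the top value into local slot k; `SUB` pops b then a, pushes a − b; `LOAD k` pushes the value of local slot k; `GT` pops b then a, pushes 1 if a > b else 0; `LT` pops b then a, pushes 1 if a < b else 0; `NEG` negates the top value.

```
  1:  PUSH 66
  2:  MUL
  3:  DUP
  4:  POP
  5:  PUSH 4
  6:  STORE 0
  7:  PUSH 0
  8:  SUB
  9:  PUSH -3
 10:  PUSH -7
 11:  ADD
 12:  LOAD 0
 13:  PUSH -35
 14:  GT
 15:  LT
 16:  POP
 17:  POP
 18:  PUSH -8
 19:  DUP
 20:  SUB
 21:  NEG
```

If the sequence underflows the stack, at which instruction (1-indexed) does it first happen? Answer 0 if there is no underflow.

PUSH 66 → [66]
MUL  — needs 2 operands, stack has 1 → underflow

2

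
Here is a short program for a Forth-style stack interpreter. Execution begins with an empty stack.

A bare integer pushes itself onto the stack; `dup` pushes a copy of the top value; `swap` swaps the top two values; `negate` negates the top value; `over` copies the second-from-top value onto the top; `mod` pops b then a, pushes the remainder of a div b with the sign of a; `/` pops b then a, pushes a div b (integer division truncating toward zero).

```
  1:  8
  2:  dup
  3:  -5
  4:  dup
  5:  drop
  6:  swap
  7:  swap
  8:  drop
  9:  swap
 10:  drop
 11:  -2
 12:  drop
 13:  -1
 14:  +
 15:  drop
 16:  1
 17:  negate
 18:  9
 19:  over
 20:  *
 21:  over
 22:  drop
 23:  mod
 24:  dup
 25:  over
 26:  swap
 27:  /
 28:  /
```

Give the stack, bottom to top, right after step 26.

8      : 8
dup    : 8 8
-5     : 8 8 -5
dup    : 8 8 -5 -5
drop   : 8 8 -5
swap   : 8 -5 8
swap   : 8 8 -5
drop   : 8 8
swap   : 8 8
drop   : 8
-2     : 8 -2
drop   : 8
-1     : 8 -1
+      : 7
drop   : (empty)
1      : 1
negate : -1
9      : -1 9
over   : -1 9 -1
*      : -1 -9
over   : -1 -9 -1
drop   : -1 -9
mod    : -1
dup    : -1 -1
over   : -1 -1 -1
swap   : -1 -1 -1

[-1, -1, -1]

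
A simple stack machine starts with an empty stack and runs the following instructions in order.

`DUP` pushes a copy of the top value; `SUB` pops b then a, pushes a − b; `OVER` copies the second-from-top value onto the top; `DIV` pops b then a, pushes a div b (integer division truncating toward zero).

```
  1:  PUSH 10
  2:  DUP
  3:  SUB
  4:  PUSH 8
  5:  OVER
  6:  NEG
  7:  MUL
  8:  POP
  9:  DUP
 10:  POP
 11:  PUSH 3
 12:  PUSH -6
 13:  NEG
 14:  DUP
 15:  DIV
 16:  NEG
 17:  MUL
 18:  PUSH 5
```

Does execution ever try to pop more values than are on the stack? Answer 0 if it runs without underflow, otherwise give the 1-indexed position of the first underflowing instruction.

0

PUSH 10 → [10]
DUP     → [10, 10]
SUB     → [0]
PUSH 8  → [0, 8]
OVER    → [0, 8, 0]
NEG     → [0, 8, 0]
MUL     → [0, 0]
POP     → [0]
DUP     → [0, 0]
POP     → [0]
PUSH 3  → [0, 3]
PUSH -6 → [0, 3, -6]
NEG     → [0, 3, 6]
DUP     → [0, 3, 6, 6]
DIV     → [0, 3, 1]
NEG     → [0, 3, -1]
MUL     → [0, -3]
PUSH 5  → [0, -3, 5]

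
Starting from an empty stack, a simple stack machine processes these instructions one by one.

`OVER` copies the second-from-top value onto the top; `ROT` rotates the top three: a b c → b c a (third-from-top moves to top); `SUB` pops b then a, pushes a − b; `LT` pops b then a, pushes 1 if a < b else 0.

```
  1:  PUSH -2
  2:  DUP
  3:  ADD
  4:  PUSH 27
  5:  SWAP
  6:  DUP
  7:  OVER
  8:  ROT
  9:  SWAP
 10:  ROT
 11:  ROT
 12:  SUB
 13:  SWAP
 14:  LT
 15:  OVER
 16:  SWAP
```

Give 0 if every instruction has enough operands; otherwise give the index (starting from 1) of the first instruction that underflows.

PUSH -2 → [-2]
DUP     → [-2, -2]
ADD     → [-4]
PUSH 27 → [-4, 27]
SWAP    → [27, -4]
DUP     → [27, -4, -4]
OVER    → [27, -4, -4, -4]
ROT     → [27, -4, -4, -4]
SWAP    → [27, -4, -4, -4]
ROT     → [27, -4, -4, -4]
ROT     → [27, -4, -4, -4]
SUB     → [27, -4, 0]
SWAP    → [27, 0, -4]
LT      → [27, 0]
OVER    → [27, 0, 27]
SWAP    → [27, 27, 0]

0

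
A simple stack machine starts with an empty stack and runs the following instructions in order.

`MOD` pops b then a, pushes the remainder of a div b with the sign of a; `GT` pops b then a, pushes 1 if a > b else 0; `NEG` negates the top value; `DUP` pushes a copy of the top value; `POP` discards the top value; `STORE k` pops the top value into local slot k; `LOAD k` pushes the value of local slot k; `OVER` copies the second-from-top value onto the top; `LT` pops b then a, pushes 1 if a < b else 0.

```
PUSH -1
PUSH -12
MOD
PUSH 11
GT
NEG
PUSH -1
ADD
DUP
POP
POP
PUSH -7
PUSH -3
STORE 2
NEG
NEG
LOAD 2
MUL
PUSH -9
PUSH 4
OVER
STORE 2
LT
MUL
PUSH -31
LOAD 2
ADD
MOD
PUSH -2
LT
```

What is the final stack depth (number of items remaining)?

PUSH -1  → [-1]
PUSH -12 → [-1, -12]
MOD      → [-1]
PUSH 11  → [-1, 11]
GT       → [0]
NEG      → [0]
PUSH -1  → [0, -1]
ADD      → [-1]
DUP      → [-1, -1]
POP      → [-1]
POP      → []
PUSH -7  → [-7]
PUSH -3  → [-7, -3]
STORE 2  → [-7]
NEG      → [7]
NEG      → [-7]
LOAD 2   → [-7, -3]
MUL      → [21]
PUSH -9  → [21, -9]
PUSH 4   → [21, -9, 4]
OVER     → [21, -9, 4, -9]
STORE 2  → [21, -9, 4]
LT       → [21, 1]
MUL      → [21]
PUSH -31 → [21, -31]
LOAD 2   → [21, -31, -9]
ADD      → [21, -40]
MOD      → [21]
PUSH -2  → [21, -2]
LT       → [0]

1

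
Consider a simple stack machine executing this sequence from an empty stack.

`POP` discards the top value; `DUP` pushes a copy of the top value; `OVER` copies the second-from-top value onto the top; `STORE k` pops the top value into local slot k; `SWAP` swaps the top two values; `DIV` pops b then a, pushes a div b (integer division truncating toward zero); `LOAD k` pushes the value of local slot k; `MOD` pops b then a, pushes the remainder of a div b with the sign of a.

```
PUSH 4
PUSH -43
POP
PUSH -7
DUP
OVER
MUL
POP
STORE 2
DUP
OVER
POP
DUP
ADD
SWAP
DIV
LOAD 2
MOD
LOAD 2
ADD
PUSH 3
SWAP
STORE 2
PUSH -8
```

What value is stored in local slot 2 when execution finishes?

PUSH 4   : 4
PUSH -43 : 4 -43
POP      : 4
PUSH -7  : 4 -7
DUP      : 4 -7 -7
OVER     : 4 -7 -7 -7
MUL      : 4 -7 49
POP      : 4 -7
STORE 2  : 4
DUP      : 4 4
OVER     : 4 4 4
POP      : 4 4
DUP      : 4 4 4
ADD      : 4 8
SWAP     : 8 4
DIV      : 2
LOAD 2   : 2 -7
MOD      : 2
LOAD 2   : 2 -7
ADD      : -5
PUSH 3   : -5 3
SWAP     : 3 -5
STORE 2  : 3
PUSH -8  : 3 -8

-5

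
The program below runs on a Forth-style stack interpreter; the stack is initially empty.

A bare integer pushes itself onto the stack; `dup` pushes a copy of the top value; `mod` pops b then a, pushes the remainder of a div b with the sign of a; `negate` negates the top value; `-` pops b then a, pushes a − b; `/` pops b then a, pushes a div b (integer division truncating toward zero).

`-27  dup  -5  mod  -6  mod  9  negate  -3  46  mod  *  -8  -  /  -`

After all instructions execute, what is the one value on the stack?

-27

-27    → -27
dup    → -27 -27
-5     → -27 -27 -5
mod    → -27 -2
-6     → -27 -2 -6
mod    → -27 -2
9      → -27 -2 9
negate → -27 -2 -9
-3     → -27 -2 -9 -3
46     → -27 -2 -9 -3 46
mod    → -27 -2 -9 -3
*      → -27 -2 27
-8     → -27 -2 27 -8
-      → -27 -2 35
/      → -27 0
-      → -27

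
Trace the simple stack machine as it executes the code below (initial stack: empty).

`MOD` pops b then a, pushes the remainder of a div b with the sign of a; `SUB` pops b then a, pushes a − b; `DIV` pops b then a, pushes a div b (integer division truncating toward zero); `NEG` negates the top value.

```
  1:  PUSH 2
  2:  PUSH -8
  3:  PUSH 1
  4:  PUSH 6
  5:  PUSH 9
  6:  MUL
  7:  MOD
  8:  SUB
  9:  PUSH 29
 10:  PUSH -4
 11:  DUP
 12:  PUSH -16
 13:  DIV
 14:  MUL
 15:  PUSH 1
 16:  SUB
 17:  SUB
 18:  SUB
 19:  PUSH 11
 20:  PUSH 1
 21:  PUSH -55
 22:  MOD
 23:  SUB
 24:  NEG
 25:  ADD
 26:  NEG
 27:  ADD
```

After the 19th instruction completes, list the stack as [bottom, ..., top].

PUSH 2    2
PUSH -8   2 -8
PUSH 1    2 -8 1
PUSH 6    2 -8 1 6
PUSH 9    2 -8 1 6 9
MUL       2 -8 1 54
MOD       2 -8 1
SUB       2 -9
PUSH 29   2 -9 29
PUSH -4   2 -9 29 -4
DUP       2 -9 29 -4 -4
PUSH -16  2 -9 29 -4 -4 -16
DIV       2 -9 29 -4 0
MUL       2 -9 29 0
PUSH 1    2 -9 29 0 1
SUB       2 -9 29 -1
SUB       2 -9 30
SUB       2 -39
PUSH 11   2 -39 11

[2, -39, 11]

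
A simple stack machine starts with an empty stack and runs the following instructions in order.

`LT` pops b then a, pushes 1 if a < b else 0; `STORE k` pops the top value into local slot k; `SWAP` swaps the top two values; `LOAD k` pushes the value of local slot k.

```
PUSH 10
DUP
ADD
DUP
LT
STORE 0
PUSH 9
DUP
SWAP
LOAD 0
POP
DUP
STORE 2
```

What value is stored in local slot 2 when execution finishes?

9

PUSH 10 -> [10]
DUP     -> [10, 10]
ADD     -> [20]
DUP     -> [20, 20]
LT      -> [0]
STORE 0 -> []
PUSH 9  -> [9]
DUP     -> [9, 9]
SWAP    -> [9, 9]
LOAD 0  -> [9, 9, 0]
POP     -> [9, 9]
DUP     -> [9, 9, 9]
STORE 2 -> [9, 9]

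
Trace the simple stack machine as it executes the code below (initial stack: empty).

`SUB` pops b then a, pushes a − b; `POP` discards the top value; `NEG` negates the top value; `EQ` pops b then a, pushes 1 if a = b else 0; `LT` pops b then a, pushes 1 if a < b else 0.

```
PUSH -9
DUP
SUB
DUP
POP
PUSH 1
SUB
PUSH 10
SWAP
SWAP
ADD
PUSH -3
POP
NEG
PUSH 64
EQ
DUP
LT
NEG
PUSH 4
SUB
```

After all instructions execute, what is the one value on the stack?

-4

PUSH -9 → -9
DUP     → -9 -9
SUB     → 0
DUP     → 0 0
POP     → 0
PUSH 1  → 0 1
SUB     → -1
PUSH 10 → -1 10
SWAP    → 10 -1
SWAP    → -1 10
ADD     → 9
PUSH -3 → 9 -3
POP     → 9
NEG     → -9
PUSH 64 → -9 64
EQ      → 0
DUP     → 0 0
LT      → 0
NEG     → 0
PUSH 4  → 0 4
SUB     → -4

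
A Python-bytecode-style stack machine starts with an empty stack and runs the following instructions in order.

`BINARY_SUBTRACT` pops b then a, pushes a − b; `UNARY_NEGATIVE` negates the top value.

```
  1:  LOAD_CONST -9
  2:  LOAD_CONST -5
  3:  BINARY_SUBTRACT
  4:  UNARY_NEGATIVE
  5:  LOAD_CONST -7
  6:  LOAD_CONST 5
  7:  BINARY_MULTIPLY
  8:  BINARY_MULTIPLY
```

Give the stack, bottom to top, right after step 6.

[4, -7, 5]

LOAD_CONST -9   -> -9
LOAD_CONST -5   -> -9 -5
BINARY_SUBTRACT -> -4
UNARY_NEGATIVE  -> 4
LOAD_CONST -7   -> 4 -7
LOAD_CONST 5    -> 4 -7 5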